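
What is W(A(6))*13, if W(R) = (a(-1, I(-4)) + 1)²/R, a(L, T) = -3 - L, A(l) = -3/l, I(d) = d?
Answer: -26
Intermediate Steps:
W(R) = 1/R (W(R) = ((-3 - 1*(-1)) + 1)²/R = ((-3 + 1) + 1)²/R = (-2 + 1)²/R = (-1)²/R = 1/R)
W(A(6))*13 = 13/(-3/6) = 13/(-3*⅙) = 13/(-½) = -2*13 = -26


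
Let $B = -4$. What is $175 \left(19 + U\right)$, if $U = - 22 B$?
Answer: $18725$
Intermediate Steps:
$U = 88$ ($U = \left(-22\right) \left(-4\right) = 88$)
$175 \left(19 + U\right) = 175 \left(19 + 88\right) = 175 \cdot 107 = 18725$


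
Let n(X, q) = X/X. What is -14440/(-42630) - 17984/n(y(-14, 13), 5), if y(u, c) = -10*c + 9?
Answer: -76664348/4263 ≈ -17984.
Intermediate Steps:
y(u, c) = 9 - 10*c
n(X, q) = 1
-14440/(-42630) - 17984/n(y(-14, 13), 5) = -14440/(-42630) - 17984/1 = -14440*(-1/42630) - 17984*1 = 1444/4263 - 17984 = -76664348/4263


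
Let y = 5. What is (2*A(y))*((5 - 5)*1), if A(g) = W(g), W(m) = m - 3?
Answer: 0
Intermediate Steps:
W(m) = -3 + m
A(g) = -3 + g
(2*A(y))*((5 - 5)*1) = (2*(-3 + 5))*((5 - 5)*1) = (2*2)*(0*1) = 4*0 = 0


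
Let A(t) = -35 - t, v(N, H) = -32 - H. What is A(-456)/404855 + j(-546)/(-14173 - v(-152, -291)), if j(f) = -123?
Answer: 123887/12955360 ≈ 0.0095626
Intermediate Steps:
A(-456)/404855 + j(-546)/(-14173 - v(-152, -291)) = (-35 - 1*(-456))/404855 - 123/(-14173 - (-32 - 1*(-291))) = (-35 + 456)*(1/404855) - 123/(-14173 - (-32 + 291)) = 421*(1/404855) - 123/(-14173 - 1*259) = 421/404855 - 123/(-14173 - 259) = 421/404855 - 123/(-14432) = 421/404855 - 123*(-1/14432) = 421/404855 + 3/352 = 123887/12955360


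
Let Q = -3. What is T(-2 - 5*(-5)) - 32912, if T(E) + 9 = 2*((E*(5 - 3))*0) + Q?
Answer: -32924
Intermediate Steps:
T(E) = -12 (T(E) = -9 + (2*((E*(5 - 3))*0) - 3) = -9 + (2*((E*2)*0) - 3) = -9 + (2*((2*E)*0) - 3) = -9 + (2*0 - 3) = -9 + (0 - 3) = -9 - 3 = -12)
T(-2 - 5*(-5)) - 32912 = -12 - 32912 = -32924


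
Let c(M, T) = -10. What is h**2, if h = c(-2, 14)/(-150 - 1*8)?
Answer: 25/6241 ≈ 0.0040058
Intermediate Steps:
h = 5/79 (h = -10/(-150 - 1*8) = -10/(-150 - 8) = -10/(-158) = -10*(-1/158) = 5/79 ≈ 0.063291)
h**2 = (5/79)**2 = 25/6241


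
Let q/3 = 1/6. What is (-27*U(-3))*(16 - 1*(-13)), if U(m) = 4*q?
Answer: -1566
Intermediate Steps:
q = ½ (q = 3/6 = 3*(⅙) = ½ ≈ 0.50000)
U(m) = 2 (U(m) = 4*(½) = 2)
(-27*U(-3))*(16 - 1*(-13)) = (-27*2)*(16 - 1*(-13)) = -54*(16 + 13) = -54*29 = -1566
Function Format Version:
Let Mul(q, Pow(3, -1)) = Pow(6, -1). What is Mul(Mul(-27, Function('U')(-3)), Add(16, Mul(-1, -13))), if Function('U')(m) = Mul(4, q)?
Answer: -1566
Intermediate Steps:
q = Rational(1, 2) (q = Mul(3, Pow(6, -1)) = Mul(3, Rational(1, 6)) = Rational(1, 2) ≈ 0.50000)
Function('U')(m) = 2 (Function('U')(m) = Mul(4, Rational(1, 2)) = 2)
Mul(Mul(-27, Function('U')(-3)), Add(16, Mul(-1, -13))) = Mul(Mul(-27, 2), Add(16, Mul(-1, -13))) = Mul(-54, Add(16, 13)) = Mul(-54, 29) = -1566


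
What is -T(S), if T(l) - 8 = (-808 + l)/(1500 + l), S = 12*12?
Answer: -3122/411 ≈ -7.5961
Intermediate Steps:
S = 144
T(l) = 8 + (-808 + l)/(1500 + l)
-T(S) = -(11192 + 9*144)/(1500 + 144) = -(11192 + 1296)/1644 = -12488/1644 = -1*3122/411 = -3122/411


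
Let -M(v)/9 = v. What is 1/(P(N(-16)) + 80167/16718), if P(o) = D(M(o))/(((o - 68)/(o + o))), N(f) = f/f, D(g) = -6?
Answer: 1120106/5571805 ≈ 0.20103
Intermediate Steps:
M(v) = -9*v
N(f) = 1
P(o) = -12*o/(-68 + o) (P(o) = -6*(o + o)/(o - 68) = -6*2*o/(-68 + o) = -12*o/(-68 + o))
1/(P(N(-16)) + 80167/16718) = 1/(-12*1/(-68 + 1) + 80167/16718) = 1/(-12*1/(-67) + 80167*(1/16718)) = 1/(-12*1*(-1/67) + 80167/16718) = 1/(12/67 + 80167/16718) = 1/(5571805/1120106) = 1120106/5571805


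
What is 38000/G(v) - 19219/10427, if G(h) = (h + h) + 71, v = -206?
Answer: -402779679/3555607 ≈ -113.28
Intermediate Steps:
G(h) = 71 + 2*h (G(h) = 2*h + 71 = 71 + 2*h)
38000/G(v) - 19219/10427 = 38000/(71 + 2*(-206)) - 19219/10427 = 38000/(71 - 412) - 19219*1/10427 = 38000/(-341) - 19219/10427 = 38000*(-1/341) - 19219/10427 = -38000/341 - 19219/10427 = -402779679/3555607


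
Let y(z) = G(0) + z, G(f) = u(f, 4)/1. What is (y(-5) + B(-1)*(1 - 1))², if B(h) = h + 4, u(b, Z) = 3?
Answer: 4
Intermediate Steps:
B(h) = 4 + h
G(f) = 3 (G(f) = 3/1 = 3*1 = 3)
y(z) = 3 + z
(y(-5) + B(-1)*(1 - 1))² = ((3 - 5) + (4 - 1)*(1 - 1))² = (-2 + 3*0)² = (-2 + 0)² = (-2)² = 4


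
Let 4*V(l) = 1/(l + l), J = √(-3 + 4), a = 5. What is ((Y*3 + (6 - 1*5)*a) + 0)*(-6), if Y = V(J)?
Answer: -129/4 ≈ -32.250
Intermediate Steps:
J = 1 (J = √1 = 1)
V(l) = 1/(8*l) (V(l) = 1/(4*(l + l)) = 1/(4*((2*l))) = (1/(2*l))/4 = 1/(8*l))
Y = ⅛ (Y = (⅛)/1 = (⅛)*1 = ⅛ ≈ 0.12500)
((Y*3 + (6 - 1*5)*a) + 0)*(-6) = (((⅛)*3 + (6 - 1*5)*5) + 0)*(-6) = ((3/8 + (6 - 5)*5) + 0)*(-6) = ((3/8 + 1*5) + 0)*(-6) = ((3/8 + 5) + 0)*(-6) = (43/8 + 0)*(-6) = (43/8)*(-6) = -129/4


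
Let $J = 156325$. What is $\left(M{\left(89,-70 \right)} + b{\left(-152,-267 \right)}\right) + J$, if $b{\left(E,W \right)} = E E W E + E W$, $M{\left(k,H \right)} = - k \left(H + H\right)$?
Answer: $937862105$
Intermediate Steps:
$M{\left(k,H \right)} = - 2 H k$ ($M{\left(k,H \right)} = - k 2 H = - 2 H k$)
$b{\left(E,W \right)} = E W + W E^{3}$ ($b{\left(E,W \right)} = W E^{2} E + E W = W E^{3} + E W = E W + W E^{3}$)
$\left(M{\left(89,-70 \right)} + b{\left(-152,-267 \right)}\right) + J = \left(\left(-2\right) \left(-70\right) 89 - - 40584 \left(1 + \left(-152\right)^{2}\right)\right) + 156325 = \left(12460 - - 40584 \left(1 + 23104\right)\right) + 156325 = \left(12460 - \left(-40584\right) 23105\right) + 156325 = \left(12460 + 937693320\right) + 156325 = 937705780 + 156325 = 937862105$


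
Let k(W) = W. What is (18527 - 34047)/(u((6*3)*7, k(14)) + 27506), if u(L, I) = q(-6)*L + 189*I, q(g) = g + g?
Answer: -97/179 ≈ -0.54190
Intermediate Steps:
q(g) = 2*g
u(L, I) = -12*L + 189*I (u(L, I) = (2*(-6))*L + 189*I = -12*L + 189*I)
(18527 - 34047)/(u((6*3)*7, k(14)) + 27506) = (18527 - 34047)/((-12*6*3*7 + 189*14) + 27506) = -15520/((-216*7 + 2646) + 27506) = -15520/((-12*126 + 2646) + 27506) = -15520/((-1512 + 2646) + 27506) = -15520/(1134 + 27506) = -15520/28640 = -15520*1/28640 = -97/179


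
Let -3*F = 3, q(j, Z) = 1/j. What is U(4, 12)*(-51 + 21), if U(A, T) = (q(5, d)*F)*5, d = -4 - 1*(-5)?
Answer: 30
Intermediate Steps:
d = 1 (d = -4 + 5 = 1)
F = -1 (F = -⅓*3 = -1)
U(A, T) = -1 (U(A, T) = (-1/5)*5 = ((⅕)*(-1))*5 = -⅕*5 = -1)
U(4, 12)*(-51 + 21) = -(-51 + 21) = -1*(-30) = 30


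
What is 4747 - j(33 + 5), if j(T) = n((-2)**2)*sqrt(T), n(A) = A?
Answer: 4747 - 4*sqrt(38) ≈ 4722.3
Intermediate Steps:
j(T) = 4*sqrt(T) (j(T) = (-2)**2*sqrt(T) = 4*sqrt(T))
4747 - j(33 + 5) = 4747 - 4*sqrt(33 + 5) = 4747 - 4*sqrt(38)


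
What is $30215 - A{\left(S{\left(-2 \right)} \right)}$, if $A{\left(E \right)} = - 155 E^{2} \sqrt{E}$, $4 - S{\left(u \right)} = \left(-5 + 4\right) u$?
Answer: $30215 + 620 \sqrt{2} \approx 31092.0$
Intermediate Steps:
$S{\left(u \right)} = 4 + u$ ($S{\left(u \right)} = 4 - \left(-5 + 4\right) u = 4 - - u = 4 + u$)
$A{\left(E \right)} = - 155 E^{\frac{5}{2}}$
$30215 - A{\left(S{\left(-2 \right)} \right)} = 30215 - - 155 \left(4 - 2\right)^{\frac{5}{2}} = 30215 - - 155 \cdot 2^{\frac{5}{2}} = 30215 - - 155 \cdot 4 \sqrt{2} = 30215 - - 620 \sqrt{2} = 30215 + 620 \sqrt{2}$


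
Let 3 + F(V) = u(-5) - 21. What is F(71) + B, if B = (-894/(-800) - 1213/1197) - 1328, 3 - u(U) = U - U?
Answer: -645851341/478800 ≈ -1348.9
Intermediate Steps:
u(U) = 3 (u(U) = 3 - (U - U) = 3 - 1*0 = 3 + 0 = 3)
F(V) = -21 (F(V) = -3 + (3 - 21) = -3 - 18 = -21)
B = -635796541/478800 (B = (-894*(-1/800) - 1213*1/1197) - 1328 = (447/400 - 1213/1197) - 1328 = 49859/478800 - 1328 = -635796541/478800 ≈ -1327.9)
F(71) + B = -21 - 635796541/478800 = -645851341/478800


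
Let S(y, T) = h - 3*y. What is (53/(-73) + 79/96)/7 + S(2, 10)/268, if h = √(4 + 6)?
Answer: -4013/469536 + √10/268 ≈ 0.0032528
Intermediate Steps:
h = √10 ≈ 3.1623
S(y, T) = √10 - 3*y
(53/(-73) + 79/96)/7 + S(2, 10)/268 = (53/(-73) + 79/96)/7 + (√10 - 3*2)/268 = (53*(-1/73) + 79*(1/96))*(⅐) + (√10 - 6)*(1/268) = (-53/73 + 79/96)*(⅐) + (-6 + √10)*(1/268) = (679/7008)*(⅐) + (-3/134 + √10/268) = 97/7008 + (-3/134 + √10/268) = -4013/469536 + √10/268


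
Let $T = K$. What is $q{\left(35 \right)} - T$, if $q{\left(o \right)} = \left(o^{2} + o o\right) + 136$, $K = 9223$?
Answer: $-6637$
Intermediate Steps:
$T = 9223$
$q{\left(o \right)} = 136 + 2 o^{2}$ ($q{\left(o \right)} = \left(o^{2} + o^{2}\right) + 136 = 2 o^{2} + 136 = 136 + 2 o^{2}$)
$q{\left(35 \right)} - T = \left(136 + 2 \cdot 35^{2}\right) - 9223 = \left(136 + 2 \cdot 1225\right) - 9223 = \left(136 + 2450\right) - 9223 = 2586 - 9223 = -6637$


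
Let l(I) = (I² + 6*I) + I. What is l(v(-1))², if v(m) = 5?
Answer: 3600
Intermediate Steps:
l(I) = I² + 7*I
l(v(-1))² = (5*(7 + 5))² = (5*12)² = 60² = 3600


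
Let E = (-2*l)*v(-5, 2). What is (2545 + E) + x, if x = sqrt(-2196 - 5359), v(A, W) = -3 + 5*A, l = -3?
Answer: 2377 + I*sqrt(7555) ≈ 2377.0 + 86.92*I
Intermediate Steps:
E = -168 (E = (-2*(-3))*(-3 + 5*(-5)) = 6*(-3 - 25) = 6*(-28) = -168)
x = I*sqrt(7555) (x = sqrt(-7555) = I*sqrt(7555) ≈ 86.92*I)
(2545 + E) + x = (2545 - 168) + I*sqrt(7555) = 2377 + I*sqrt(7555)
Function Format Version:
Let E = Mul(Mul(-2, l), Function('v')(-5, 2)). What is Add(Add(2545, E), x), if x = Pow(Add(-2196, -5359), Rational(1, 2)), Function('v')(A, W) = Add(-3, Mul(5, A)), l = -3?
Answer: Add(2377, Mul(I, Pow(7555, Rational(1, 2)))) ≈ Add(2377.0, Mul(86.920, I))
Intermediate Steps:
E = -168 (E = Mul(Mul(-2, -3), Add(-3, Mul(5, -5))) = Mul(6, Add(-3, -25)) = Mul(6, -28) = -168)
x = Mul(I, Pow(7555, Rational(1, 2))) (x = Pow(-7555, Rational(1, 2)) = Mul(I, Pow(7555, Rational(1, 2))) ≈ Mul(86.920, I))
Add(Add(2545, E), x) = Add(Add(2545, -168), Mul(I, Pow(7555, Rational(1, 2)))) = Add(2377, Mul(I, Pow(7555, Rational(1, 2))))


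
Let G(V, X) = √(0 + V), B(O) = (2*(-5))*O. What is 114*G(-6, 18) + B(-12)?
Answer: 120 + 114*I*√6 ≈ 120.0 + 279.24*I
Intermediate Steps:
B(O) = -10*O
G(V, X) = √V
114*G(-6, 18) + B(-12) = 114*√(-6) - 10*(-12) = 114*(I*√6) + 120 = 114*I*√6 + 120 = 120 + 114*I*√6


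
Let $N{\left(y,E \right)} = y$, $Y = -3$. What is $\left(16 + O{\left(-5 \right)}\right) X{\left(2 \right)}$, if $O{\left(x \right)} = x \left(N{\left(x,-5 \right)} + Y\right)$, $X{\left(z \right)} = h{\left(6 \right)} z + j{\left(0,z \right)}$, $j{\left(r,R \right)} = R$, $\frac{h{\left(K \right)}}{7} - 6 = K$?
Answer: $9520$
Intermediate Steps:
$h{\left(K \right)} = 42 + 7 K$
$X{\left(z \right)} = 85 z$ ($X{\left(z \right)} = \left(42 + 7 \cdot 6\right) z + z = \left(42 + 42\right) z + z = 84 z + z = 85 z$)
$O{\left(x \right)} = x \left(-3 + x\right)$ ($O{\left(x \right)} = x \left(x - 3\right) = x \left(-3 + x\right)$)
$\left(16 + O{\left(-5 \right)}\right) X{\left(2 \right)} = \left(16 - 5 \left(-3 - 5\right)\right) 85 \cdot 2 = \left(16 - -40\right) 170 = \left(16 + 40\right) 170 = 56 \cdot 170 = 9520$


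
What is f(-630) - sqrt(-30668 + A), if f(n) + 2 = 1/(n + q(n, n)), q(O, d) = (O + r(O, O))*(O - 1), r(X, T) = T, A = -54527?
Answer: -1588859/794430 - I*sqrt(85195) ≈ -2.0 - 291.88*I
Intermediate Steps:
q(O, d) = 2*O*(-1 + O) (q(O, d) = (O + O)*(O - 1) = (2*O)*(-1 + O) = 2*O*(-1 + O))
f(n) = -2 + 1/(n + 2*n*(-1 + n))
f(-630) - sqrt(-30668 + A) = (1 - 4*(-630)**2 + 2*(-630))/((-630)*(-1 + 2*(-630))) - sqrt(-30668 - 54527) = -(1 - 4*396900 - 1260)/(630*(-1 - 1260)) - sqrt(-85195) = -1/630*(1 - 1587600 - 1260)/(-1261) - I*sqrt(85195) = -1/630*(-1/1261)*(-1588859) - I*sqrt(85195) = -1588859/794430 - I*sqrt(85195)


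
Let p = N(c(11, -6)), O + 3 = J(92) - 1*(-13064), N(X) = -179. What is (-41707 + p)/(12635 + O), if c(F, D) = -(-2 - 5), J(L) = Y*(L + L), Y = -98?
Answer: -20943/3832 ≈ -5.4653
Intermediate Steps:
J(L) = -196*L (J(L) = -98*(L + L) = -196*L)
c(F, D) = 7 (c(F, D) = -1*(-7) = 7)
O = -4971 (O = -3 + (-196*92 - 1*(-13064)) = -3 + (-18032 + 13064) = -3 - 4968 = -4971)
p = -179
(-41707 + p)/(12635 + O) = (-41707 - 179)/(12635 - 4971) = -41886/7664 = -41886*1/7664 = -20943/3832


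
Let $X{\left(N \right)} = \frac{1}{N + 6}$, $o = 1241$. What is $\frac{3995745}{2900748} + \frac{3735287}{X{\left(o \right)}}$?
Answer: $\frac{4503800831152239}{966916} \approx 4.6579 \cdot 10^{9}$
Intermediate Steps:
$X{\left(N \right)} = \frac{1}{6 + N}$
$\frac{3995745}{2900748} + \frac{3735287}{X{\left(o \right)}} = \frac{3995745}{2900748} + \frac{3735287}{\frac{1}{6 + 1241}} = 3995745 \cdot \frac{1}{2900748} + \frac{3735287}{\frac{1}{1247}} = \frac{1331915}{966916} + 3735287 \frac{1}{\frac{1}{1247}} = \frac{1331915}{966916} + 3735287 \cdot 1247 = \frac{1331915}{966916} + 4657902889 = \frac{4503800831152239}{966916}$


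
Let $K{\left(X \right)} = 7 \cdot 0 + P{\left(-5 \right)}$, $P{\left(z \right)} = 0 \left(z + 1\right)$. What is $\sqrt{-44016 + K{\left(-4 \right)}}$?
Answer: $4 i \sqrt{2751} \approx 209.8 i$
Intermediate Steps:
$P{\left(z \right)} = 0$ ($P{\left(z \right)} = 0 \left(1 + z\right) = 0$)
$K{\left(X \right)} = 0$ ($K{\left(X \right)} = 7 \cdot 0 + 0 = 0 + 0 = 0$)
$\sqrt{-44016 + K{\left(-4 \right)}} = \sqrt{-44016 + 0} = \sqrt{-44016} = 4 i \sqrt{2751}$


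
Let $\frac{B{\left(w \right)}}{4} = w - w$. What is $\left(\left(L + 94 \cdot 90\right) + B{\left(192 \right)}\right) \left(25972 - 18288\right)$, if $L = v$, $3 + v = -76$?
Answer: $64399604$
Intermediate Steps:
$v = -79$ ($v = -3 - 76 = -79$)
$L = -79$
$B{\left(w \right)} = 0$ ($B{\left(w \right)} = 4 \left(w - w\right) = 4 \cdot 0 = 0$)
$\left(\left(L + 94 \cdot 90\right) + B{\left(192 \right)}\right) \left(25972 - 18288\right) = \left(\left(-79 + 94 \cdot 90\right) + 0\right) \left(25972 - 18288\right) = \left(\left(-79 + 8460\right) + 0\right) 7684 = \left(8381 + 0\right) 7684 = 8381 \cdot 7684 = 64399604$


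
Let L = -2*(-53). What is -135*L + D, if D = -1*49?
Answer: -14359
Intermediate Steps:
D = -49
L = 106
-135*L + D = -135*106 - 49 = -14310 - 49 = -14359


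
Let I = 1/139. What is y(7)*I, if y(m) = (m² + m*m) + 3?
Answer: 101/139 ≈ 0.72662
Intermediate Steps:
I = 1/139 ≈ 0.0071942
y(m) = 3 + 2*m² (y(m) = (m² + m²) + 3 = 2*m² + 3 = 3 + 2*m²)
y(7)*I = (3 + 2*7²)*(1/139) = (3 + 2*49)*(1/139) = (3 + 98)*(1/139) = 101*(1/139) = 101/139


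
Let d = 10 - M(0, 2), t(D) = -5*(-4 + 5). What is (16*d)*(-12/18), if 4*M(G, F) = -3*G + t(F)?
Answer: -120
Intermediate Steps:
t(D) = -5 (t(D) = -5*1 = -5)
M(G, F) = -5/4 - 3*G/4 (M(G, F) = (-3*G - 5)/4 = (-5 - 3*G)/4 = -5/4 - 3*G/4)
d = 45/4 (d = 10 - (-5/4 - 3/4*0) = 10 - (-5/4 + 0) = 10 - 1*(-5/4) = 10 + 5/4 = 45/4 ≈ 11.250)
(16*d)*(-12/18) = (16*(45/4))*(-12/18) = 180*(-12*1/18) = 180*(-2/3) = -120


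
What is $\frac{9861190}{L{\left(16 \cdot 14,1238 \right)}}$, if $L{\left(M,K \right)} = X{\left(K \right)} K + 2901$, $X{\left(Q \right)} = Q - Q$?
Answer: $\frac{9861190}{2901} \approx 3399.2$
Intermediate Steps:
$X{\left(Q \right)} = 0$
$L{\left(M,K \right)} = 2901$ ($L{\left(M,K \right)} = 0 K + 2901 = 0 + 2901 = 2901$)
$\frac{9861190}{L{\left(16 \cdot 14,1238 \right)}} = \frac{9861190}{2901}$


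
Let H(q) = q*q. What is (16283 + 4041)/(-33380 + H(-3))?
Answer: -20324/33371 ≈ -0.60903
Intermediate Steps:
H(q) = q**2
(16283 + 4041)/(-33380 + H(-3)) = (16283 + 4041)/(-33380 + (-3)**2) = 20324/(-33380 + 9) = 20324/(-33371) = 20324*(-1/33371) = -20324/33371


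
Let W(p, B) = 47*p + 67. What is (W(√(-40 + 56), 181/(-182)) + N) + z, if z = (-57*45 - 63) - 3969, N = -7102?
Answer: -13444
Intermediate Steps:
z = -6597 (z = (-2565 - 63) - 3969 = -2628 - 3969 = -6597)
W(p, B) = 67 + 47*p
(W(√(-40 + 56), 181/(-182)) + N) + z = ((67 + 47*√(-40 + 56)) - 7102) - 6597 = ((67 + 47*√16) - 7102) - 6597 = ((67 + 47*4) - 7102) - 6597 = ((67 + 188) - 7102) - 6597 = (255 - 7102) - 6597 = -6847 - 6597 = -13444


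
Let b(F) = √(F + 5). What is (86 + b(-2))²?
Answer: (86 + √3)² ≈ 7696.9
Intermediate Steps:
b(F) = √(5 + F)
(86 + b(-2))² = (86 + √(5 - 2))² = (86 + √3)²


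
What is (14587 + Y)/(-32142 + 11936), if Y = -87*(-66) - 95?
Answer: -10117/10103 ≈ -1.0014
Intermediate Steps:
Y = 5647 (Y = 5742 - 95 = 5647)
(14587 + Y)/(-32142 + 11936) = (14587 + 5647)/(-32142 + 11936) = 20234/(-20206) = 20234*(-1/20206) = -10117/10103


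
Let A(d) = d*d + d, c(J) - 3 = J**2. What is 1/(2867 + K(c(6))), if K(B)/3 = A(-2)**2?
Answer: 1/2879 ≈ 0.00034734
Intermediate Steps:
c(J) = 3 + J**2
A(d) = d + d**2 (A(d) = d**2 + d = d + d**2)
K(B) = 12 (K(B) = 3*(-2*(1 - 2))**2 = 3*(-2*(-1))**2 = 3*2**2 = 3*4 = 12)
1/(2867 + K(c(6))) = 1/(2867 + 12) = 1/2879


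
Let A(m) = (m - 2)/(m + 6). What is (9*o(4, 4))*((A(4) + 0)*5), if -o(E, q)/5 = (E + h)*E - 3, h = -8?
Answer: 855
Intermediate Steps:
A(m) = (-2 + m)/(6 + m)
o(E, q) = 15 - 5*E*(-8 + E) (o(E, q) = -5*((E - 8)*E - 3) = -5*((-8 + E)*E - 3) = -5*(E*(-8 + E) - 3) = -5*(-3 + E*(-8 + E)) = 15 - 5*E*(-8 + E))
(9*o(4, 4))*((A(4) + 0)*5) = (9*(15 - 5*4² + 40*4))*(((-2 + 4)/(6 + 4) + 0)*5) = (9*(15 - 5*16 + 160))*((2/10 + 0)*5) = (9*(15 - 80 + 160))*(((⅒)*2 + 0)*5) = (9*95)*((⅕ + 0)*5) = 855*((⅕)*5) = 855*1 = 855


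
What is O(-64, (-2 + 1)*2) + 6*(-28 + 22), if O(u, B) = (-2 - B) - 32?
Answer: -68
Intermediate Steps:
O(u, B) = -34 - B
O(-64, (-2 + 1)*2) + 6*(-28 + 22) = (-34 - (-2 + 1)*2) + 6*(-28 + 22) = (-34 - (-1)*2) + 6*(-6) = (-34 - 1*(-2)) - 36 = (-34 + 2) - 36 = -32 - 36 = -68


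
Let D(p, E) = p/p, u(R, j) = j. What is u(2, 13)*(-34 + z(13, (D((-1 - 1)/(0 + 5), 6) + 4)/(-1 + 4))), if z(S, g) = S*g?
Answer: -481/3 ≈ -160.33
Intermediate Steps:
D(p, E) = 1
u(2, 13)*(-34 + z(13, (D((-1 - 1)/(0 + 5), 6) + 4)/(-1 + 4))) = 13*(-34 + 13*((1 + 4)/(-1 + 4))) = 13*(-34 + 13*(5/3)) = 13*(-34 + 65/3) = 13*(-37/3) = -481/3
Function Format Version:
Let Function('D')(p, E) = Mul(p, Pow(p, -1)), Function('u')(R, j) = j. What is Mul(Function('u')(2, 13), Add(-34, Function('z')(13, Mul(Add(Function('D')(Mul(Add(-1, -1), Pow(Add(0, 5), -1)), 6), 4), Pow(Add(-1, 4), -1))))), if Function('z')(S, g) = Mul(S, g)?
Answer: Rational(-481, 3) ≈ -160.33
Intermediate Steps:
Function('D')(p, E) = 1
Mul(Function('u')(2, 13), Add(-34, Function('z')(13, Mul(Add(Function('D')(Mul(Add(-1, -1), Pow(Add(0, 5), -1)), 6), 4), Pow(Add(-1, 4), -1))))) = Mul(13, Add(-34, Mul(13, Mul(Add(1, 4), Pow(Add(-1, 4), -1))))) = Mul(13, Add(-34, Mul(13, Mul(5, Pow(3, -1))))) = Mul(13, Add(-34, Mul(13, Mul(5, Rational(1, 3))))) = Mul(13, Add(-34, Mul(13, Rational(5, 3)))) = Mul(13, Add(-34, Rational(65, 3))) = Mul(13, Rational(-37, 3)) = Rational(-481, 3)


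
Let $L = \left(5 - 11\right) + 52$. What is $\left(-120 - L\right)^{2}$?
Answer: $27556$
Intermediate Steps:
$L = 46$ ($L = -6 + 52 = 46$)
$\left(-120 - L\right)^{2} = \left(-120 - 46\right)^{2} = \left(-166\right)^{2} = 27556$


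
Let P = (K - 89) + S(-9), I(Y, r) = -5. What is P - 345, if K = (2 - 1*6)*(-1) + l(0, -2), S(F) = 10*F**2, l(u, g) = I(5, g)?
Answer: 375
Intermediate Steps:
l(u, g) = -5
K = -1 (K = (2 - 1*6)*(-1) - 5 = (2 - 6)*(-1) - 5 = -4*(-1) - 5 = 4 - 5 = -1)
P = 720 (P = (-1 - 89) + 10*(-9)**2 = -90 + 10*81 = -90 + 810 = 720)
P - 345 = 720 - 345 = 375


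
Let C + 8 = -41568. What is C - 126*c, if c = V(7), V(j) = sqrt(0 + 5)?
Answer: -41576 - 126*sqrt(5) ≈ -41858.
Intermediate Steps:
V(j) = sqrt(5)
c = sqrt(5) ≈ 2.2361
C = -41576 (C = -8 - 41568 = -41576)
C - 126*c = -41576 - 126*sqrt(5)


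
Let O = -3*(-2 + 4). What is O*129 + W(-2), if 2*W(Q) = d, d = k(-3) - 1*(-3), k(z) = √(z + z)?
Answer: -1545/2 + I*√6/2 ≈ -772.5 + 1.2247*I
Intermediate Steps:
k(z) = √2*√z (k(z) = √(2*z) = √2*√z)
O = -6 (O = -3*2 = -6)
d = 3 + I*√6 (d = √2*√(-3) - 1*(-3) = √2*(I*√3) + 3 = I*√6 + 3 = 3 + I*√6 ≈ 3.0 + 2.4495*I)
W(Q) = 3/2 + I*√6/2 (W(Q) = (3 + I*√6)/2 = 3/2 + I*√6/2)
O*129 + W(-2) = -6*129 + (3/2 + I*√6/2) = -774 + (3/2 + I*√6/2) = -1545/2 + I*√6/2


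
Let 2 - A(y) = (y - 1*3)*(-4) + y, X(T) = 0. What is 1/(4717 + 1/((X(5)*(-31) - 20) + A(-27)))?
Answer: 111/523586 ≈ 0.00021200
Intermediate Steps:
A(y) = -10 + 3*y (A(y) = 2 - ((y - 1*3)*(-4) + y) = 2 - ((y - 3)*(-4) + y) = 2 - ((-3 + y)*(-4) + y) = 2 - ((12 - 4*y) + y) = 2 - (12 - 3*y) = 2 + (-12 + 3*y) = -10 + 3*y)
1/(4717 + 1/((X(5)*(-31) - 20) + A(-27))) = 1/(4717 + 1/((0*(-31) - 20) + (-10 + 3*(-27)))) = 1/(4717 + 1/((0 - 20) + (-10 - 81))) = 1/(4717 + 1/(-20 - 91)) = 1/(4717 + 1/(-111)) = 1/(4717 - 1/111) = 1/(523586/111) = 111/523586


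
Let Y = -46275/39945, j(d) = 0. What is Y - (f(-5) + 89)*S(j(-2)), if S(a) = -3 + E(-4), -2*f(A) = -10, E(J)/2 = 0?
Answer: 747881/2663 ≈ 280.84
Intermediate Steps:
E(J) = 0 (E(J) = 2*0 = 0)
f(A) = 5 (f(A) = -½*(-10) = 5)
S(a) = -3 (S(a) = -3 + 0 = -3)
Y = -3085/2663 (Y = -46275*1/39945 = -3085/2663 ≈ -1.1585)
Y - (f(-5) + 89)*S(j(-2)) = -3085/2663 - (5 + 89)*(-3) = -3085/2663 - 94*(-3) = -3085/2663 - 1*(-282) = -3085/2663 + 282 = 747881/2663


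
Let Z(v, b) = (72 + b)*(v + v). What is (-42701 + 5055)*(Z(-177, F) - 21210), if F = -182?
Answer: -667463580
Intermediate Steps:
Z(v, b) = 2*v*(72 + b) (Z(v, b) = (72 + b)*(2*v) = 2*v*(72 + b))
(-42701 + 5055)*(Z(-177, F) - 21210) = (-42701 + 5055)*(2*(-177)*(72 - 182) - 21210) = -37646*(2*(-177)*(-110) - 21210) = -37646*(38940 - 21210) = -37646*17730 = -667463580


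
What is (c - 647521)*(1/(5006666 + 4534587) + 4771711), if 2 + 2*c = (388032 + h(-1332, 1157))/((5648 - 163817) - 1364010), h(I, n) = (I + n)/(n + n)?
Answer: -17306609274168803408773978109/5601227885827353 ≈ -3.0898e+12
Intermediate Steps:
h(I, n) = (I + n)/(2*n) (h(I, n) = (I + n)/((2*n)) = (I + n)*(1/(2*n)) = (I + n)/(2*n))
c = -7942550285/7044644412 (c = -1 + ((388032 + (1/2)*(-1332 + 1157)/1157)/((5648 - 163817) - 1364010))/2 = -1 + ((388032 + (1/2)*(1/1157)*(-175))/(-158169 - 1364010))/2 = -1 + ((388032 - 175/2314)/(-1522179))/2 = -1 + ((897905873/2314)*(-1/1522179))/2 = -1 + (1/2)*(-897905873/3522322206) = -1 - 897905873/7044644412 = -7942550285/7044644412 ≈ -1.1275)
(c - 647521)*(1/(5006666 + 4534587) + 4771711) = (-7942550285/7044644412 - 647521)*(1/(5006666 + 4534587) + 4771711) = -4561563136852937*(1/9541253 + 4771711)/7044644412 = -4561563136852937/7044644412*45528101893884/9541253 = -17306609274168803408773978109/5601227885827353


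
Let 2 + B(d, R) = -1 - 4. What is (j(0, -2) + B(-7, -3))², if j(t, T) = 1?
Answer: 36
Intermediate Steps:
B(d, R) = -7 (B(d, R) = -2 + (-1 - 4) = -2 - 5 = -7)
(j(0, -2) + B(-7, -3))² = (1 - 7)² = (-6)² = 36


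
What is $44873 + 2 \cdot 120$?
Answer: $45113$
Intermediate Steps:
$44873 + 2 \cdot 120 = 44873 + 240 = 45113$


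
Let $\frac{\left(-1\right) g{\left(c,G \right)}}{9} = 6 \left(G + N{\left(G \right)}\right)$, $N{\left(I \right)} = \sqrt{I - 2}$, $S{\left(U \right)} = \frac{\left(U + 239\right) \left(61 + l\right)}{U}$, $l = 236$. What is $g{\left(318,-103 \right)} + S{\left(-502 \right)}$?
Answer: $\frac{2870235}{502} - 54 i \sqrt{105} \approx 5717.6 - 553.33 i$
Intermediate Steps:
$S{\left(U \right)} = \frac{70983 + 297 U}{U}$ ($S{\left(U \right)} = \frac{\left(U + 239\right) \left(61 + 236\right)}{U} = \frac{\left(239 + U\right) 297}{U} = \frac{70983 + 297 U}{U}$)
$N{\left(I \right)} = \sqrt{-2 + I}$
$g{\left(c,G \right)} = - 54 G - 54 \sqrt{-2 + G}$ ($g{\left(c,G \right)} = - 9 \cdot 6 \left(G + \sqrt{-2 + G}\right) = - 9 \left(6 G + 6 \sqrt{-2 + G}\right) = - 54 G - 54 \sqrt{-2 + G}$)
$g{\left(318,-103 \right)} + S{\left(-502 \right)} = \left(\left(-54\right) \left(-103\right) - 54 \sqrt{-2 - 103}\right) + \left(297 + \frac{70983}{-502}\right) = \left(5562 - 54 \sqrt{-105}\right) + \left(297 + 70983 \left(- \frac{1}{502}\right)\right) = \left(5562 - 54 i \sqrt{105}\right) + \left(297 - \frac{70983}{502}\right) = \left(5562 - 54 i \sqrt{105}\right) + \frac{78111}{502} = \frac{2870235}{502} - 54 i \sqrt{105}$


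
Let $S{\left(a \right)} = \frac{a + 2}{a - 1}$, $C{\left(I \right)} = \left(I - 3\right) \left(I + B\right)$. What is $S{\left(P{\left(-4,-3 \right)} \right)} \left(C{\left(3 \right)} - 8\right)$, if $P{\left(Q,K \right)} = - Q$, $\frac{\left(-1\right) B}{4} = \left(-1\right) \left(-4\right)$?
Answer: $-16$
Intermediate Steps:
$B = -16$ ($B = - 4 \left(\left(-1\right) \left(-4\right)\right) = \left(-4\right) 4 = -16$)
$C{\left(I \right)} = \left(-16 + I\right) \left(-3 + I\right)$ ($C{\left(I \right)} = \left(I - 3\right) \left(I - 16\right) = \left(-3 + I\right) \left(-16 + I\right) = \left(-16 + I\right) \left(-3 + I\right)$)
$S{\left(a \right)} = \frac{2 + a}{-1 + a}$
$S{\left(P{\left(-4,-3 \right)} \right)} \left(C{\left(3 \right)} - 8\right) = \frac{2 - -4}{-1 - -4} \left(\left(48 + 3^{2} - 57\right) - 8\right) = \frac{2 + 4}{-1 + 4} \left(\left(48 + 9 - 57\right) - 8\right) = \frac{1}{3} \cdot 6 \left(0 - 8\right) = \frac{1}{3} \cdot 6 \left(-8\right) = 2 \left(-8\right) = -16$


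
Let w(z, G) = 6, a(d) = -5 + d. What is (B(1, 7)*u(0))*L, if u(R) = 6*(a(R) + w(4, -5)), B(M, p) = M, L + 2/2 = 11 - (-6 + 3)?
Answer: 78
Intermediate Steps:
L = 13 (L = -1 + (11 - (-6 + 3)) = -1 + (11 - 1*(-3)) = -1 + (11 + 3) = -1 + 14 = 13)
u(R) = 6 + 6*R (u(R) = 6*((-5 + R) + 6) = 6*(1 + R) = 6 + 6*R)
(B(1, 7)*u(0))*L = (1*(6 + 6*0))*13 = (1*(6 + 0))*13 = (1*6)*13 = 6*13 = 78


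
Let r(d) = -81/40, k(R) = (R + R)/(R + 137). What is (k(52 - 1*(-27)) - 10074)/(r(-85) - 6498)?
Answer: 10879130/7020027 ≈ 1.5497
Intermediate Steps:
k(R) = 2*R/(137 + R) (k(R) = (2*R)/(137 + R) = 2*R/(137 + R))
r(d) = -81/40 (r(d) = -81*1/40 = -81/40)
(k(52 - 1*(-27)) - 10074)/(r(-85) - 6498) = (2*(52 - 1*(-27))/(137 + (52 - 1*(-27))) - 10074)/(-81/40 - 6498) = (2*(52 + 27)/(137 + (52 + 27)) - 10074)/(-260001/40) = (2*79/(137 + 79) - 10074)*(-40/260001) = (2*79/216 - 10074)*(-40/260001) = (2*79*(1/216) - 10074)*(-40/260001) = (79/108 - 10074)*(-40/260001) = -1087913/108*(-40/260001) = 10879130/7020027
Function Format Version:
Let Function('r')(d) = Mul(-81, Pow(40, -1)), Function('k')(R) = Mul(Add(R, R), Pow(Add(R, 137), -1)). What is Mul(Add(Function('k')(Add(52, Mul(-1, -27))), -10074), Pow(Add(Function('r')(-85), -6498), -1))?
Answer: Rational(10879130, 7020027) ≈ 1.5497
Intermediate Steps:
Function('k')(R) = Mul(2, R, Pow(Add(137, R), -1)) (Function('k')(R) = Mul(Mul(2, R), Pow(Add(137, R), -1)) = Mul(2, R, Pow(Add(137, R), -1)))
Function('r')(d) = Rational(-81, 40) (Function('r')(d) = Mul(-81, Rational(1, 40)) = Rational(-81, 40))
Mul(Add(Function('k')(Add(52, Mul(-1, -27))), -10074), Pow(Add(Function('r')(-85), -6498), -1)) = Mul(Add(Mul(2, Add(52, Mul(-1, -27)), Pow(Add(137, Add(52, Mul(-1, -27))), -1)), -10074), Pow(Add(Rational(-81, 40), -6498), -1)) = Mul(Add(Mul(2, Add(52, 27), Pow(Add(137, Add(52, 27)), -1)), -10074), Pow(Rational(-260001, 40), -1)) = Mul(Add(Mul(2, 79, Pow(Add(137, 79), -1)), -10074), Rational(-40, 260001)) = Mul(Add(Mul(2, 79, Pow(216, -1)), -10074), Rational(-40, 260001)) = Mul(Add(Mul(2, 79, Rational(1, 216)), -10074), Rational(-40, 260001)) = Mul(Add(Rational(79, 108), -10074), Rational(-40, 260001)) = Mul(Rational(-1087913, 108), Rational(-40, 260001)) = Rational(10879130, 7020027)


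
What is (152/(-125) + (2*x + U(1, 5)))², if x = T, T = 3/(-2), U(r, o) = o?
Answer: 9604/15625 ≈ 0.61466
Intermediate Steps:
T = -3/2 (T = 3*(-½) = -3/2 ≈ -1.5000)
x = -3/2 ≈ -1.5000
(152/(-125) + (2*x + U(1, 5)))² = (152/(-125) + (2*(-3/2) + 5))² = (152*(-1/125) + (-3 + 5))² = (-152/125 + 2)² = (98/125)² = 9604/15625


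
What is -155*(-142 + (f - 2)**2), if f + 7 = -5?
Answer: -8370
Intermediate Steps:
f = -12 (f = -7 - 5 = -12)
-155*(-142 + (f - 2)**2) = -155*(-142 + (-12 - 2)**2) = -155*(-142 + (-14)**2) = -155*(-142 + 196) = -155*54 = -8370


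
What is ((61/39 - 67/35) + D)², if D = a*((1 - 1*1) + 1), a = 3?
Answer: 13082689/1863225 ≈ 7.0215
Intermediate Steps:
D = 3 (D = 3*((1 - 1*1) + 1) = 3*((1 - 1) + 1) = 3*(0 + 1) = 3*1 = 3)
((61/39 - 67/35) + D)² = ((61/39 - 67/35) + 3)² = (-478/1365 + 3)² = (3617/1365)² = 13082689/1863225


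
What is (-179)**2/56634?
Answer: 32041/56634 ≈ 0.56576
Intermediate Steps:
(-179)**2/56634 = 32041*(1/56634) = 32041/56634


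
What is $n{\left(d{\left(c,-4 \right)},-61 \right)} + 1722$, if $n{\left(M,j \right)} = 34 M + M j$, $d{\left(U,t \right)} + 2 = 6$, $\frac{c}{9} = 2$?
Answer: $1614$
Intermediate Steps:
$c = 18$ ($c = 9 \cdot 2 = 18$)
$d{\left(U,t \right)} = 4$ ($d{\left(U,t \right)} = -2 + 6 = 4$)
$n{\left(d{\left(c,-4 \right)},-61 \right)} + 1722 = 4 \left(34 - 61\right) + 1722 = 4 \left(-27\right) + 1722 = -108 + 1722 = 1614$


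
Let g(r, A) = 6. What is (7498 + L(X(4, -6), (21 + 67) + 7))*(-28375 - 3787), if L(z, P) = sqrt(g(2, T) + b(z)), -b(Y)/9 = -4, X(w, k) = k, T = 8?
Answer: -241150676 - 32162*sqrt(42) ≈ -2.4136e+8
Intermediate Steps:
b(Y) = 36 (b(Y) = -9*(-4) = 36)
L(z, P) = sqrt(42) (L(z, P) = sqrt(6 + 36) = sqrt(42))
(7498 + L(X(4, -6), (21 + 67) + 7))*(-28375 - 3787) = (7498 + sqrt(42))*(-28375 - 3787) = (7498 + sqrt(42))*(-32162) = -241150676 - 32162*sqrt(42)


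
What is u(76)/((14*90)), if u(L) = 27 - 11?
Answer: 4/315 ≈ 0.012698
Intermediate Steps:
u(L) = 16
u(76)/((14*90)) = 16/((14*90)) = 16/1260 = 16*(1/1260) = 4/315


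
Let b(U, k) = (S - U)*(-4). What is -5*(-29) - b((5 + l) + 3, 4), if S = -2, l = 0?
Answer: 105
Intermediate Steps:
b(U, k) = 8 + 4*U (b(U, k) = (-2 - U)*(-4) = 8 + 4*U)
-5*(-29) - b((5 + l) + 3, 4) = -5*(-29) - (8 + 4*((5 + 0) + 3)) = 145 - (8 + 4*(5 + 3)) = 145 - (8 + 4*8) = 145 - (8 + 32) = 145 - 1*40 = 145 - 40 = 105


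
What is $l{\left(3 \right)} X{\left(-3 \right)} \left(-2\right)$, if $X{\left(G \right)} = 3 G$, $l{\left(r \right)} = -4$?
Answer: $-72$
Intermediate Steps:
$l{\left(3 \right)} X{\left(-3 \right)} \left(-2\right) = - 4 \cdot 3 \left(-3\right) \left(-2\right) = \left(-4\right) \left(-9\right) \left(-2\right) = 36 \left(-2\right) = -72$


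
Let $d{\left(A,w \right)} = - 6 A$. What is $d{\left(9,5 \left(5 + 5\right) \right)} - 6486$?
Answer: $-6540$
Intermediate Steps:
$d{\left(9,5 \left(5 + 5\right) \right)} - 6486 = \left(-6\right) 9 - 6486 = -54 - 6486 = -6540$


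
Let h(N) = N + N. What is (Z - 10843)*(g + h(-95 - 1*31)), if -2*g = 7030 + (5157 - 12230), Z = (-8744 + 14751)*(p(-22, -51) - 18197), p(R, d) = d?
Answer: 50537852919/2 ≈ 2.5269e+10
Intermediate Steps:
h(N) = 2*N
Z = -109615736 (Z = (-8744 + 14751)*(-51 - 18197) = 6007*(-18248) = -109615736)
g = 43/2 (g = -(7030 + (5157 - 12230))/2 = -(7030 - 7073)/2 = -½*(-43) = 43/2 ≈ 21.500)
(Z - 10843)*(g + h(-95 - 1*31)) = (-109615736 - 10843)*(43/2 + 2*(-95 - 1*31)) = -109626579*(43/2 + 2*(-95 - 31)) = -109626579*(43/2 + 2*(-126)) = -109626579*(43/2 - 252) = -109626579*(-461/2) = 50537852919/2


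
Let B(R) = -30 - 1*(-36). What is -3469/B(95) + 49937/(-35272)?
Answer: -61329095/105816 ≈ -579.58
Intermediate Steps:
B(R) = 6 (B(R) = -30 + 36 = 6)
-3469/B(95) + 49937/(-35272) = -3469/6 + 49937/(-35272) = -3469*⅙ + 49937*(-1/35272) = -3469/6 - 49937/35272 = -61329095/105816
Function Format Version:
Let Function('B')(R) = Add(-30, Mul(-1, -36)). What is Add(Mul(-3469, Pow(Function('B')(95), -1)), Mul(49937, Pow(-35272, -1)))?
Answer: Rational(-61329095, 105816) ≈ -579.58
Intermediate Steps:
Function('B')(R) = 6 (Function('B')(R) = Add(-30, 36) = 6)
Add(Mul(-3469, Pow(Function('B')(95), -1)), Mul(49937, Pow(-35272, -1))) = Add(Mul(-3469, Pow(6, -1)), Mul(49937, Pow(-35272, -1))) = Add(Mul(-3469, Rational(1, 6)), Mul(49937, Rational(-1, 35272))) = Add(Rational(-3469, 6), Rational(-49937, 35272)) = Rational(-61329095, 105816)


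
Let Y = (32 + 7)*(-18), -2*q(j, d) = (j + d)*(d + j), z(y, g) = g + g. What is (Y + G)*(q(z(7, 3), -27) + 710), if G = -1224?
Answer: -942777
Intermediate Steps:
z(y, g) = 2*g
q(j, d) = -(d + j)²/2 (q(j, d) = -(j + d)*(d + j)/2 = -(d + j)*(d + j)/2 = -(d + j)²/2)
Y = -702 (Y = 39*(-18) = -702)
(Y + G)*(q(z(7, 3), -27) + 710) = (-702 - 1224)*(-(-27 + 2*3)²/2 + 710) = -1926*(-(-27 + 6)²/2 + 710) = -1926*(-½*(-21)² + 710) = -1926*(-½*441 + 710) = -1926*(-441/2 + 710) = -1926*979/2 = -942777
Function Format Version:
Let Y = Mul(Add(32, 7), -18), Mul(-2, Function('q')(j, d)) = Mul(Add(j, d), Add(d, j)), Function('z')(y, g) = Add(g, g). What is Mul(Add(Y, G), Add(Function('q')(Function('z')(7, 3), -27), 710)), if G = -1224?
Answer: -942777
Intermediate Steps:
Function('z')(y, g) = Mul(2, g)
Function('q')(j, d) = Mul(Rational(-1, 2), Pow(Add(d, j), 2)) (Function('q')(j, d) = Mul(Rational(-1, 2), Mul(Add(j, d), Add(d, j))) = Mul(Rational(-1, 2), Mul(Add(d, j), Add(d, j))) = Mul(Rational(-1, 2), Pow(Add(d, j), 2)))
Y = -702 (Y = Mul(39, -18) = -702)
Mul(Add(Y, G), Add(Function('q')(Function('z')(7, 3), -27), 710)) = Mul(Add(-702, -1224), Add(Mul(Rational(-1, 2), Pow(Add(-27, Mul(2, 3)), 2)), 710)) = Mul(-1926, Add(Mul(Rational(-1, 2), Pow(Add(-27, 6), 2)), 710)) = Mul(-1926, Add(Mul(Rational(-1, 2), Pow(-21, 2)), 710)) = Mul(-1926, Add(Mul(Rational(-1, 2), 441), 710)) = Mul(-1926, Add(Rational(-441, 2), 710)) = Mul(-1926, Rational(979, 2)) = -942777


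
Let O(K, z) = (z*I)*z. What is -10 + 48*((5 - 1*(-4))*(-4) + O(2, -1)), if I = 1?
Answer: -1690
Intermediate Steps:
O(K, z) = z² (O(K, z) = (z*1)*z = z*z = z²)
-10 + 48*((5 - 1*(-4))*(-4) + O(2, -1)) = -10 + 48*((5 - 1*(-4))*(-4) + (-1)²) = -10 + 48*((5 + 4)*(-4) + 1) = -10 + 48*(9*(-4) + 1) = -10 + 48*(-36 + 1) = -10 + 48*(-35) = -10 - 1680 = -1690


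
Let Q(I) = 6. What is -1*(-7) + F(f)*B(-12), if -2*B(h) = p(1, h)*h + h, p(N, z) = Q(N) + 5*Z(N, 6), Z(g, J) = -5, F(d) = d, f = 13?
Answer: -1397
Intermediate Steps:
p(N, z) = -19 (p(N, z) = 6 + 5*(-5) = 6 - 25 = -19)
B(h) = 9*h (B(h) = -(-19*h + h)/2 = -(-9)*h = 9*h)
-1*(-7) + F(f)*B(-12) = -1*(-7) + 13*(9*(-12)) = 7 + 13*(-108) = 7 - 1404 = -1397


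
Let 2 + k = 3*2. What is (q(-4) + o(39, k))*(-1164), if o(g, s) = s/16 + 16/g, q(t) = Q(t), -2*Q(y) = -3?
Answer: -32689/13 ≈ -2514.5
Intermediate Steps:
Q(y) = 3/2 (Q(y) = -1/2*(-3) = 3/2)
q(t) = 3/2
k = 4 (k = -2 + 3*2 = -2 + 6 = 4)
o(g, s) = 16/g + s/16 (o(g, s) = s*(1/16) + 16/g = s/16 + 16/g = 16/g + s/16)
(q(-4) + o(39, k))*(-1164) = (3/2 + (16/39 + (1/16)*4))*(-1164) = (3/2 + (16*(1/39) + 1/4))*(-1164) = (3/2 + (16/39 + 1/4))*(-1164) = (3/2 + 103/156)*(-1164) = (337/156)*(-1164) = -32689/13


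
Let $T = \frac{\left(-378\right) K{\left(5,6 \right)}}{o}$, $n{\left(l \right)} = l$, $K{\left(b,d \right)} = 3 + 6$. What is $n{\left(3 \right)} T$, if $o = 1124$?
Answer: $- \frac{5103}{562} \approx -9.0801$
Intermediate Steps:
$K{\left(b,d \right)} = 9$
$T = - \frac{1701}{562}$ ($T = \frac{\left(-378\right) 9}{1124} = \left(-3402\right) \frac{1}{1124} = - \frac{1701}{562} \approx -3.0267$)
$n{\left(3 \right)} T = 3 \left(- \frac{1701}{562}\right) = - \frac{5103}{562}$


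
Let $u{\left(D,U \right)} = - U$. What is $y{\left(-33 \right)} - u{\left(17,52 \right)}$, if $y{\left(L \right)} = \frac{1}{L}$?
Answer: $\frac{1715}{33} \approx 51.97$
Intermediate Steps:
$y{\left(-33 \right)} - u{\left(17,52 \right)} = \frac{1}{-33} - \left(-1\right) 52 = - \frac{1}{33} - -52 = - \frac{1}{33} + 52 = \frac{1715}{33}$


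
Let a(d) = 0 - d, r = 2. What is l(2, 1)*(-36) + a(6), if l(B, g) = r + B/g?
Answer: -150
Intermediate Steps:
a(d) = -d
l(B, g) = 2 + B/g
l(2, 1)*(-36) + a(6) = (2 + 2/1)*(-36) - 1*6 = (2 + 2*1)*(-36) - 6 = (2 + 2)*(-36) - 6 = 4*(-36) - 6 = -144 - 6 = -150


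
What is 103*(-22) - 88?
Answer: -2354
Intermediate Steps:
103*(-22) - 88 = -2266 - 88 = -2354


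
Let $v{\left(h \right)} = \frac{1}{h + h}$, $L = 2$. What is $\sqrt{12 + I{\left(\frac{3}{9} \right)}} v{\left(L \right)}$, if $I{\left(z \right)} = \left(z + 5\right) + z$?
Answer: $\frac{\sqrt{159}}{12} \approx 1.0508$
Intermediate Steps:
$I{\left(z \right)} = 5 + 2 z$ ($I{\left(z \right)} = \left(5 + z\right) + z = 5 + 2 z$)
$v{\left(h \right)} = \frac{1}{2 h}$
$\sqrt{12 + I{\left(\frac{3}{9} \right)}} v{\left(L \right)} = \sqrt{12 + \left(5 + 2 \cdot \frac{3}{9}\right)} \frac{1}{2 \cdot 2} = \sqrt{12 + \left(5 + 2 \cdot 3 \cdot \frac{1}{9}\right)} \frac{1}{2} \cdot \frac{1}{2} = \sqrt{12 + \left(5 + 2 \cdot \frac{1}{3}\right)} \frac{1}{4} = \sqrt{12 + \left(5 + \frac{2}{3}\right)} \frac{1}{4} = \sqrt{12 + \frac{17}{3}} \cdot \frac{1}{4} = \sqrt{\frac{53}{3}} \cdot \frac{1}{4} = \frac{\sqrt{159}}{3} \cdot \frac{1}{4} = \frac{\sqrt{159}}{12}$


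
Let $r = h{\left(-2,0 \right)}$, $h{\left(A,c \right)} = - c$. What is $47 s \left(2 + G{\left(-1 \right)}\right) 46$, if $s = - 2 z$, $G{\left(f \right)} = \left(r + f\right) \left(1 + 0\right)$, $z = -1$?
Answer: $4324$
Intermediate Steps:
$r = 0$ ($r = \left(-1\right) 0 = 0$)
$G{\left(f \right)} = f$ ($G{\left(f \right)} = \left(0 + f\right) \left(1 + 0\right) = f 1 = f$)
$s = 2$ ($s = \left(-2\right) \left(-1\right) = 2$)
$47 s \left(2 + G{\left(-1 \right)}\right) 46 = 47 \cdot 2 \left(2 - 1\right) 46 = 47 \cdot 2 \cdot 1 \cdot 46 = 47 \cdot 2 \cdot 46 = 94 \cdot 46 = 4324$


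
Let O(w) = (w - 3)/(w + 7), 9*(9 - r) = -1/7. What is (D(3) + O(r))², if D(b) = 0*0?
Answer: 143641/1018081 ≈ 0.14109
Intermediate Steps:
D(b) = 0
r = 568/63 (r = 9 - (-1)/(9*7) = 9 - ⅑*(-⅐) = 9 + 1/63 = 568/63 ≈ 9.0159)
O(w) = (-3 + w)/(7 + w)
(D(3) + O(r))² = (0 + (-3 + 568/63)/(7 + 568/63))² = (0 + (379/63)/(1009/63))² = (0 + (63/1009)*(379/63))² = (0 + 379/1009)² = (379/1009)² = 143641/1018081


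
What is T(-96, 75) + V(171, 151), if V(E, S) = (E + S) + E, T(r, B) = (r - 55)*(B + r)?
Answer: 3664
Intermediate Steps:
T(r, B) = (-55 + r)*(B + r)
V(E, S) = S + 2*E
T(-96, 75) + V(171, 151) = ((-96)**2 - 55*75 - 55*(-96) + 75*(-96)) + (151 + 2*171) = (9216 - 4125 + 5280 - 7200) + (151 + 342) = 3171 + 493 = 3664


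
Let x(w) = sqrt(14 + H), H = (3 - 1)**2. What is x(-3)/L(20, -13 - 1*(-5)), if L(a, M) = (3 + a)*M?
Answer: -3*sqrt(2)/184 ≈ -0.023058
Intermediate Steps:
H = 4 (H = 2**2 = 4)
x(w) = 3*sqrt(2) (x(w) = sqrt(14 + 4) = sqrt(18) = 3*sqrt(2))
L(a, M) = M*(3 + a)
x(-3)/L(20, -13 - 1*(-5)) = (3*sqrt(2))/(((-13 - 1*(-5))*(3 + 20))) = (3*sqrt(2))/(((-13 + 5)*23)) = (3*sqrt(2))/((-8*23)) = (3*sqrt(2))/(-184) = (3*sqrt(2))*(-1/184) = -3*sqrt(2)/184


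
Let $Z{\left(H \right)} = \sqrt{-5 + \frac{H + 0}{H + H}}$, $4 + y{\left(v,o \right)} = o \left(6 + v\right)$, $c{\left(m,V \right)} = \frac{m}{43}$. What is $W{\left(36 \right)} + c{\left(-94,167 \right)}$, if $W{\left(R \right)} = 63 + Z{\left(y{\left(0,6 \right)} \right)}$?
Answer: $\frac{2615}{43} + \frac{3 i \sqrt{2}}{2} \approx 60.814 + 2.1213 i$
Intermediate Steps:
$c{\left(m,V \right)} = \frac{m}{43}$ ($c{\left(m,V \right)} = m \frac{1}{43} = \frac{m}{43}$)
$y{\left(v,o \right)} = -4 + o \left(6 + v\right)$
$Z{\left(H \right)} = \frac{3 i \sqrt{2}}{2}$ ($Z{\left(H \right)} = \sqrt{-5 + \frac{H}{2 H}} = \sqrt{-5 + H \frac{1}{2 H}} = \sqrt{-5 + \frac{1}{2}} = \sqrt{- \frac{9}{2}} = \frac{3 i \sqrt{2}}{2}$)
$W{\left(R \right)} = 63 + \frac{3 i \sqrt{2}}{2}$
$W{\left(36 \right)} + c{\left(-94,167 \right)} = \left(63 + \frac{3 i \sqrt{2}}{2}\right) + \frac{1}{43} \left(-94\right) = \left(63 + \frac{3 i \sqrt{2}}{2}\right) - \frac{94}{43} = \frac{2615}{43} + \frac{3 i \sqrt{2}}{2}$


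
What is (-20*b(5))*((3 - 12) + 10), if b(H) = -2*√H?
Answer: 40*√5 ≈ 89.443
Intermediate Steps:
(-20*b(5))*((3 - 12) + 10) = (-(-40)*√5)*((3 - 12) + 10) = (40*√5)*(-9 + 10) = (40*√5)*1 = 40*√5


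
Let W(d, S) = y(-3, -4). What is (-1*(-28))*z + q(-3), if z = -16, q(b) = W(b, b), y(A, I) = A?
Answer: -451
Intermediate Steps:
W(d, S) = -3
q(b) = -3
(-1*(-28))*z + q(-3) = -1*(-28)*(-16) - 3 = 28*(-16) - 3 = -448 - 3 = -451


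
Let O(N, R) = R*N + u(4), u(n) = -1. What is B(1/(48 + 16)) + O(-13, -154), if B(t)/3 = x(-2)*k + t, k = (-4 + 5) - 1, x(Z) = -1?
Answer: 128067/64 ≈ 2001.0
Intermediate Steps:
k = 0 (k = 1 - 1 = 0)
O(N, R) = -1 + N*R (O(N, R) = R*N - 1 = N*R - 1 = -1 + N*R)
B(t) = 3*t (B(t) = 3*(-1*0 + t) = 3*(0 + t) = 3*t)
B(1/(48 + 16)) + O(-13, -154) = 3/(48 + 16) + (-1 - 13*(-154)) = 3/64 + (-1 + 2002) = 3*(1/64) + 2001 = 3/64 + 2001 = 128067/64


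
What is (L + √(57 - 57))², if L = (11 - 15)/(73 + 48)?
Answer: 16/14641 ≈ 0.0010928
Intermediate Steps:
L = -4/121 ≈ -0.033058
(L + √(57 - 57))² = (-4/121 + √(57 - 57))² = (-4/121 + √0)² = (-4/121 + 0)² = (-4/121)² = 16/14641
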